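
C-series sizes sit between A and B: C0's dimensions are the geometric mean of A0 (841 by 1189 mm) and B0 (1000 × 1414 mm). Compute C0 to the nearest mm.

917 × 1297 mm

Short: √(841 · 1000) = √841000 ≈ 917.1 mm.
Long: √(1189 · 1414) = √1681246 ≈ 1296.6 mm.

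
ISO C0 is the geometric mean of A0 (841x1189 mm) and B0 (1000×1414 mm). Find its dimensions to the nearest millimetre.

Short: √(841 · 1000) = √841000 ≈ 917.1 mm.
Long: √(1189 · 1414) = √1681246 ≈ 1296.6 mm.

917 × 1297 mm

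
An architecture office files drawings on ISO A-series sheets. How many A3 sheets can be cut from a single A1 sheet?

Each ISO step halves the sheet: 1 × A1 → 2 × A2 → 4 × A3
From A1 to A3 is 2 halving steps: 2^2 = 4.

4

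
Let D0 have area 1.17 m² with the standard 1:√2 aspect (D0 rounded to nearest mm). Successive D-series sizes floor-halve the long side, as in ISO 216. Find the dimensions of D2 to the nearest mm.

455 × 643 mm

Let D0's short side be w mm. w · w√2 = 1.17 m² = 1,170,000 mm², so w ≈ 909.6 mm and w√2 ≈ 1286.3 mm → D0 = 910 × 1286 mm.
D1: ⌊1286/2⌋ × 910 = 643 × 910 mm
D2: ⌊910/2⌋ × 643 = 455 × 643 mm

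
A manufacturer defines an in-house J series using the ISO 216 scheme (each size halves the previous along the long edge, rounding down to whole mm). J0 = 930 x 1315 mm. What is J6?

116 × 164 mm

J1: ⌊1315/2⌋ × 930 = 657 × 930 mm
J2: ⌊930/2⌋ × 657 = 465 × 657 mm
J3: ⌊657/2⌋ × 465 = 328 × 465 mm
J4: ⌊465/2⌋ × 328 = 232 × 328 mm
J5: ⌊328/2⌋ × 232 = 164 × 232 mm
J6: ⌊232/2⌋ × 164 = 116 × 164 mm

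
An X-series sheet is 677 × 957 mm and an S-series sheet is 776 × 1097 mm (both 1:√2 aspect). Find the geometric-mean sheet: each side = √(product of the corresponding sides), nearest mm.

725 × 1025 mm

Short side: √(677 · 776) = √525352 ≈ 724.8 → 725 mm
Long side: √(957 · 1097) = √1049829 ≈ 1024.6 → 1025 mm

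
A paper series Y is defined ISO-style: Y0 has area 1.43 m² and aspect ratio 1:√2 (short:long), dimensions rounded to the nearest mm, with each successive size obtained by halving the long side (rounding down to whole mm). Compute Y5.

Let Y0's short side be w mm. w · w√2 = 1.43 m² = 1,430,000 mm², so w ≈ 1005.6 mm and w√2 ≈ 1422.1 mm → Y0 = 1006 × 1422 mm.
Y1: ⌊1422/2⌋ × 1006 = 711 × 1006 mm
Y2: ⌊1006/2⌋ × 711 = 503 × 711 mm
Y3: ⌊711/2⌋ × 503 = 355 × 503 mm
Y4: ⌊503/2⌋ × 355 = 251 × 355 mm
Y5: ⌊355/2⌋ × 251 = 177 × 251 mm

177 × 251 mm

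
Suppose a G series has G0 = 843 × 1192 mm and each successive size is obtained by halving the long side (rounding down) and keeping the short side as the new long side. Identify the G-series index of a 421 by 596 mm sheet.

G0: 843 × 1192 mm
G1: 596 × 843 mm
G2: 421 × 596 mm
G3: 298 × 421 mm
→ matches G2.

G2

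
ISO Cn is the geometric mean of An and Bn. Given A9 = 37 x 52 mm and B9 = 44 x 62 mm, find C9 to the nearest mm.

40 × 57 mm

Short side: √(37 · 44) = √1628 ≈ 40.3 → 40 mm
Long side: √(52 · 62) = √3224 ≈ 56.8 → 57 mm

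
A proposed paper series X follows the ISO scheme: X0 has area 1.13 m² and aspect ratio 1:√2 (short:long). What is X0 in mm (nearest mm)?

Let the short side be w mm. Then w · w√2 = 1.13 m² = 1,130,000 mm².
w² = 1,130,000/√2, so w ≈ 893.9 mm; long side = w√2 ≈ 1264.1 mm.

894 × 1264 mm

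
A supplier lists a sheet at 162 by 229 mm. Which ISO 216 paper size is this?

Aspect ratio 229/162 ≈ 1.414 — close to the ISO √2 ≈ 1.414.
In the C-series (envelope sizes, between A and B): C5 = 162 × 229 mm.

C5 (162 × 229 mm)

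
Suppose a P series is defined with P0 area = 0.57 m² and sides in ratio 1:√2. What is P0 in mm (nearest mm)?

635 × 898 mm

Let the short side be w mm. Then w · w√2 = 0.57 m² = 570,000 mm².
w² = 570,000/√2, so w ≈ 634.9 mm; long side = w√2 ≈ 897.8 mm.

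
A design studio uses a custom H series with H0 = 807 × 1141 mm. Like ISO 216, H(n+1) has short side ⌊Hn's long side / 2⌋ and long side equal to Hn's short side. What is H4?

H1: ⌊1141/2⌋ × 807 = 570 × 807 mm
H2: ⌊807/2⌋ × 570 = 403 × 570 mm
H3: ⌊570/2⌋ × 403 = 285 × 403 mm
H4: ⌊403/2⌋ × 285 = 201 × 285 mm

201 × 285 mm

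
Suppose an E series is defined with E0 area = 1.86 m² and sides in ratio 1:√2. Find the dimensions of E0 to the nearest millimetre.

1147 × 1622 mm

Let the short side be w mm. Then w · w√2 = 1.86 m² = 1,860,000 mm².
w² = 1,860,000/√2, so w ≈ 1146.8 mm; long side = w√2 ≈ 1621.9 mm.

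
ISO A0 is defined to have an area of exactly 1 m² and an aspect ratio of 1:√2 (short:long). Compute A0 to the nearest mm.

841 × 1189 mm

Let the short side be w mm. Then the long side is w√2 and w · w√2 = 10⁶ mm².
w² = 10⁶/√2, so w = 1000 / 2^(1/4) ≈ 840.9 mm; long side = 1000 · 2^(1/4) ≈ 1189.2 mm.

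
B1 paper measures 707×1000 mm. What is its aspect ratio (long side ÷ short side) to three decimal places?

1000 / 707 = 1.414
Matches √2 ≈ 1.414 — the ISO 216 defining ratio.

1.414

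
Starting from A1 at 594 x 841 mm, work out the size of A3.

A2: ⌊841/2⌋ × 594 = 420 × 594 mm
A3: ⌊594/2⌋ × 420 = 297 × 420 mm

297 × 420 mm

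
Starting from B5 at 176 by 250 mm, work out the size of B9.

44 × 62 mm

B6: ⌊250/2⌋ × 176 = 125 × 176 mm
B7: ⌊176/2⌋ × 125 = 88 × 125 mm
B8: ⌊125/2⌋ × 88 = 62 × 88 mm
B9: ⌊88/2⌋ × 62 = 44 × 62 mm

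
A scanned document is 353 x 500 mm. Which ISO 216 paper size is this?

B3 (353 × 500 mm)

Aspect ratio 500/353 ≈ 1.416 — close to the ISO √2 ≈ 1.414.
In the B-series (B0 = 1000 × 1414 mm): B3 = 353 × 500 mm.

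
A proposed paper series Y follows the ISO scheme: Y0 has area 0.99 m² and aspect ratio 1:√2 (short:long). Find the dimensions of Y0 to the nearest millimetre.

Let the short side be w mm. Then w · w√2 = 0.99 m² = 990,000 mm².
w² = 990,000/√2, so w ≈ 836.7 mm; long side = w√2 ≈ 1183.2 mm.

837 × 1183 mm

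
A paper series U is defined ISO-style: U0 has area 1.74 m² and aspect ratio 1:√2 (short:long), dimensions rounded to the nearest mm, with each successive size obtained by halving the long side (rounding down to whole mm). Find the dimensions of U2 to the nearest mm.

Let U0's short side be w mm. w · w√2 = 1.74 m² = 1,740,000 mm², so w ≈ 1109.2 mm and w√2 ≈ 1568.7 mm → U0 = 1109 × 1569 mm.
U1: ⌊1569/2⌋ × 1109 = 784 × 1109 mm
U2: ⌊1109/2⌋ × 784 = 554 × 784 mm

554 × 784 mm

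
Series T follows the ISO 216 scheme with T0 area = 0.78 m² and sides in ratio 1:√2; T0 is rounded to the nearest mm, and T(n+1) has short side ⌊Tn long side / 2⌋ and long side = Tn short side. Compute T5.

Let T0's short side be w mm. w · w√2 = 0.78 m² = 780,000 mm², so w ≈ 742.7 mm and w√2 ≈ 1050.3 mm → T0 = 743 × 1050 mm.
T1: ⌊1050/2⌋ × 743 = 525 × 743 mm
T2: ⌊743/2⌋ × 525 = 371 × 525 mm
T3: ⌊525/2⌋ × 371 = 262 × 371 mm
T4: ⌊371/2⌋ × 262 = 185 × 262 mm
T5: ⌊262/2⌋ × 185 = 131 × 185 mm

131 × 185 mm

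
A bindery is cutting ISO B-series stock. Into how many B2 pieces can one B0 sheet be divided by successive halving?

Each ISO step halves the sheet: 1 × B0 → 2 × B1 → 4 × B2
From B0 to B2 is 2 halving steps: 2^2 = 4.

4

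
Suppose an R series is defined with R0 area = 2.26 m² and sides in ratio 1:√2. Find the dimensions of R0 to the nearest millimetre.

1264 × 1788 mm

Let the short side be w mm. Then w · w√2 = 2.26 m² = 2,260,000 mm².
w² = 2,260,000/√2, so w ≈ 1264.1 mm; long side = w√2 ≈ 1787.8 mm.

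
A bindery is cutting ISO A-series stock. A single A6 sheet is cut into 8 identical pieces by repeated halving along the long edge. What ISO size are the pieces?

A9

8 = 2^3, so 3 halving steps.
A6 → A7 → … → A9 after 3 steps.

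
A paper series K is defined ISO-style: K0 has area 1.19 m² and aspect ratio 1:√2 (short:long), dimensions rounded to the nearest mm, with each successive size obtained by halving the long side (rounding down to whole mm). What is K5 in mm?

162 × 229 mm

Let K0's short side be w mm. w · w√2 = 1.19 m² = 1,190,000 mm², so w ≈ 917.3 mm and w√2 ≈ 1297.3 mm → K0 = 917 × 1297 mm.
K1: ⌊1297/2⌋ × 917 = 648 × 917 mm
K2: ⌊917/2⌋ × 648 = 458 × 648 mm
K3: ⌊648/2⌋ × 458 = 324 × 458 mm
K4: ⌊458/2⌋ × 324 = 229 × 324 mm
K5: ⌊324/2⌋ × 229 = 162 × 229 mm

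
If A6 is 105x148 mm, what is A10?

26 × 37 mm

A7: ⌊148/2⌋ × 105 = 74 × 105 mm
A8: ⌊105/2⌋ × 74 = 52 × 74 mm
A9: ⌊74/2⌋ × 52 = 37 × 52 mm
A10: ⌊52/2⌋ × 37 = 26 × 37 mm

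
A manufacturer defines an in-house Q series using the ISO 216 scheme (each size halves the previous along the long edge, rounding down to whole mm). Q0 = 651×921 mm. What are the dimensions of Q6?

81 × 115 mm

Q1 = 460 × 651 mm (from Q0 by 1 halving).
Q2: ⌊651/2⌋ × 460 = 325 × 460 mm
Q3: ⌊460/2⌋ × 325 = 230 × 325 mm
Q4: ⌊325/2⌋ × 230 = 162 × 230 mm
Q5: ⌊230/2⌋ × 162 = 115 × 162 mm
Q6: ⌊162/2⌋ × 115 = 81 × 115 mm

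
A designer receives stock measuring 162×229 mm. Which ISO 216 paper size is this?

C5 (162 × 229 mm)

Aspect ratio 229/162 ≈ 1.414 — close to the ISO √2 ≈ 1.414.
In the C-series (envelope sizes, between A and B): C5 = 162 × 229 mm.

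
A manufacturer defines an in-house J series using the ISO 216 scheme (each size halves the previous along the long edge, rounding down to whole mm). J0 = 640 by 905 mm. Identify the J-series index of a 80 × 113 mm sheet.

J6

J0: 640 × 905 mm
J1: 452 × 640 mm
J2: 320 × 452 mm
J3: 226 × 320 mm
J4: 160 × 226 mm
J5: 113 × 160 mm
J6: 80 × 113 mm
J7: 56 × 80 mm
→ matches J6.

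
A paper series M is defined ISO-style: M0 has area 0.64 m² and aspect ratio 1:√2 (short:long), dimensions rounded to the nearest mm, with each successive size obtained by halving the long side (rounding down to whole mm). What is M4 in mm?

168 × 237 mm

Let M0's short side be w mm. w · w√2 = 0.64 m² = 640,000 mm², so w ≈ 672.7 mm and w√2 ≈ 951.4 mm → M0 = 673 × 951 mm.
M1: ⌊951/2⌋ × 673 = 475 × 673 mm
M2: ⌊673/2⌋ × 475 = 336 × 475 mm
M3: ⌊475/2⌋ × 336 = 237 × 336 mm
M4: ⌊336/2⌋ × 237 = 168 × 237 mm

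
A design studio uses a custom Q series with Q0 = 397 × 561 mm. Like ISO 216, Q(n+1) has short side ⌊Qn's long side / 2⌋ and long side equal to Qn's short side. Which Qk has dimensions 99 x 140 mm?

Q0: 397 × 561 mm
Q1: 280 × 397 mm
Q2: 198 × 280 mm
Q3: 140 × 198 mm
Q4: 99 × 140 mm
Q5: 70 × 99 mm
→ matches Q4.

Q4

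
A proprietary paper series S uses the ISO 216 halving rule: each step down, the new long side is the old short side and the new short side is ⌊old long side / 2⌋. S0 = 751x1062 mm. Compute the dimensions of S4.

187 × 265 mm

S1: ⌊1062/2⌋ × 751 = 531 × 751 mm
S2: ⌊751/2⌋ × 531 = 375 × 531 mm
S3: ⌊531/2⌋ × 375 = 265 × 375 mm
S4: ⌊375/2⌋ × 265 = 187 × 265 mm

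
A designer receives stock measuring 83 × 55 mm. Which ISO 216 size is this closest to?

Aspect ratio 83/55 ≈ 1.509 (ISO target is √2 ≈ 1.414).
In the C-series (envelope sizes, between A and B): C8 = 57 × 81 mm.
Off by 4 mm total — nearest standard size.

C8 (57 × 81 mm)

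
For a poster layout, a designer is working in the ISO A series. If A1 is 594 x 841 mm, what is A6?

105 × 148 mm

A2: ⌊841/2⌋ × 594 = 420 × 594 mm
A3: ⌊594/2⌋ × 420 = 297 × 420 mm
A4: ⌊420/2⌋ × 297 = 210 × 297 mm
A5: ⌊297/2⌋ × 210 = 148 × 210 mm
A6: ⌊210/2⌋ × 148 = 105 × 148 mm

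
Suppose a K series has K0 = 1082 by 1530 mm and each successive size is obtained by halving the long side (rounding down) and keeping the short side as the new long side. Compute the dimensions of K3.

K1 = 765 × 1082 mm (from K0 by 1 halving).
K2: ⌊1082/2⌋ × 765 = 541 × 765 mm
K3: ⌊765/2⌋ × 541 = 382 × 541 mm

382 × 541 mm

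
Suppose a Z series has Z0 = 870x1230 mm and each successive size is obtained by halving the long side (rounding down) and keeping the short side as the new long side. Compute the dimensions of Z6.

Z1: ⌊1230/2⌋ × 870 = 615 × 870 mm
Z2: ⌊870/2⌋ × 615 = 435 × 615 mm
Z3: ⌊615/2⌋ × 435 = 307 × 435 mm
Z4: ⌊435/2⌋ × 307 = 217 × 307 mm
Z5: ⌊307/2⌋ × 217 = 153 × 217 mm
Z6: ⌊217/2⌋ × 153 = 108 × 153 mm

108 × 153 mm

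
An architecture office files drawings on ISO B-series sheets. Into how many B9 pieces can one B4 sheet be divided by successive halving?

32

B4 = 250 × 353 mm; B9 = 44 × 62 mm.
Each halving step doubles the count; 5 steps from B4 to B9.
2^5 = 32.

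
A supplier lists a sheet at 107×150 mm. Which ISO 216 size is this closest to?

A6 (105 × 148 mm)

Aspect ratio 150/107 ≈ 1.402 — close to the ISO √2 ≈ 1.414.
In the A-series (A0 area = 1 m²): A6 = 105 × 148 mm.
Off by 4 mm total — nearest standard size.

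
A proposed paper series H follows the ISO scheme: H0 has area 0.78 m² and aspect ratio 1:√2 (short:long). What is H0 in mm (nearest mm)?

Let the short side be w mm. Then w · w√2 = 0.78 m² = 780,000 mm².
w² = 780,000/√2, so w ≈ 742.7 mm; long side = w√2 ≈ 1050.3 mm.

743 × 1050 mm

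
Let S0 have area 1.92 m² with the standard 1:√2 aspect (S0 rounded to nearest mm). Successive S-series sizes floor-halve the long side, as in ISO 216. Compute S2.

582 × 824 mm

Let S0's short side be w mm. w · w√2 = 1.92 m² = 1,920,000 mm², so w ≈ 1165.2 mm and w√2 ≈ 1647.8 mm → S0 = 1165 × 1648 mm.
S1: ⌊1648/2⌋ × 1165 = 824 × 1165 mm
S2: ⌊1165/2⌋ × 824 = 582 × 824 mm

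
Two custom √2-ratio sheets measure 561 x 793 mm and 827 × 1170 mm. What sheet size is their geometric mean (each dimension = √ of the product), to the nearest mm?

681 × 963 mm

Short side: √(561 · 827) = √463947 ≈ 681.1 → 681 mm
Long side: √(793 · 1170) = √927810 ≈ 963.2 → 963 mm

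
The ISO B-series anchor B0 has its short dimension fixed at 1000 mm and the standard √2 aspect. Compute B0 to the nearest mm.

Short side = 1000 mm; long side = 1000√2 ≈ 1414.2 mm.

1000 × 1414 mm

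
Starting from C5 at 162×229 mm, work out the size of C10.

28 × 40 mm

C6: ⌊229/2⌋ × 162 = 114 × 162 mm
C7: ⌊162/2⌋ × 114 = 81 × 114 mm
C8: ⌊114/2⌋ × 81 = 57 × 81 mm
C9: ⌊81/2⌋ × 57 = 40 × 57 mm
C10: ⌊57/2⌋ × 40 = 28 × 40 mm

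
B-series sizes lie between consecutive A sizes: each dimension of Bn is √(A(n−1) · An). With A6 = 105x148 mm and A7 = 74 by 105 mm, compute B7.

Short side: √(105 · 74) = √7770 ≈ 88.1 → 88 mm
Long side: √(148 · 105) = √15540 ≈ 124.7 → 125 mm

88 × 125 mm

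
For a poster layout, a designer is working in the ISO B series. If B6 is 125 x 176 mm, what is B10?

31 × 44 mm

B7: ⌊176/2⌋ × 125 = 88 × 125 mm
B8: ⌊125/2⌋ × 88 = 62 × 88 mm
B9: ⌊88/2⌋ × 62 = 44 × 62 mm
B10: ⌊62/2⌋ × 44 = 31 × 44 mm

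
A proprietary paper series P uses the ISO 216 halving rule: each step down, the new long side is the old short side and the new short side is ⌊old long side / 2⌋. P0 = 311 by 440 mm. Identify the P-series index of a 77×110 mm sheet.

P0: 311 × 440 mm
P1: 220 × 311 mm
P2: 155 × 220 mm
P3: 110 × 155 mm
P4: 77 × 110 mm
P5: 55 × 77 mm
→ matches P4.

P4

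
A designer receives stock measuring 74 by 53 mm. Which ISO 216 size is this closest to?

Aspect ratio 74/53 ≈ 1.396 (ISO target is √2 ≈ 1.414).
In the A-series (A0 area = 1 m²): A8 = 52 × 74 mm.
Off by 1 mm total — nearest standard size.

A8 (52 × 74 mm)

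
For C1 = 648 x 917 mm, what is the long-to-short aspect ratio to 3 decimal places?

1.415

917 / 648 = 1.415
Matches √2 ≈ 1.414 — the ISO 216 defining ratio.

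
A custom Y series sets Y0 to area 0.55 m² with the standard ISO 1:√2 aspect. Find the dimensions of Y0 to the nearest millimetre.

Let the short side be w mm. Then w · w√2 = 0.55 m² = 550,000 mm².
w² = 550,000/√2, so w ≈ 623.6 mm; long side = w√2 ≈ 881.9 mm.

624 × 882 mm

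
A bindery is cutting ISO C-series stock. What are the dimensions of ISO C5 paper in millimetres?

162 × 229 mm

C0 = 917 × 1297 mm (C0 is the geometric mean of A0 and B0, aspect 1:√2).
C1: ⌊1297/2⌋ × 917 = 648 × 917 mm
C2: ⌊917/2⌋ × 648 = 458 × 648 mm
C3: ⌊648/2⌋ × 458 = 324 × 458 mm
C4: ⌊458/2⌋ × 324 = 229 × 324 mm
C5: ⌊324/2⌋ × 229 = 162 × 229 mm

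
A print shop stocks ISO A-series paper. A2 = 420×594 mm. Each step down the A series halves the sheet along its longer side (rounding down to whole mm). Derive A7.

74 × 105 mm

A3: ⌊594/2⌋ × 420 = 297 × 420 mm
A4: ⌊420/2⌋ × 297 = 210 × 297 mm
A5: ⌊297/2⌋ × 210 = 148 × 210 mm
A6: ⌊210/2⌋ × 148 = 105 × 148 mm
A7: ⌊148/2⌋ × 105 = 74 × 105 mm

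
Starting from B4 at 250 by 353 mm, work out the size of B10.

31 × 44 mm

B5: ⌊353/2⌋ × 250 = 176 × 250 mm
B6: ⌊250/2⌋ × 176 = 125 × 176 mm
B7: ⌊176/2⌋ × 125 = 88 × 125 mm
B8: ⌊125/2⌋ × 88 = 62 × 88 mm
B9: ⌊88/2⌋ × 62 = 44 × 62 mm
B10: ⌊62/2⌋ × 44 = 31 × 44 mm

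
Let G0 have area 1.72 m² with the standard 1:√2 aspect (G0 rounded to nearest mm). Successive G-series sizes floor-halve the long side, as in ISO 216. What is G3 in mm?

390 × 551 mm

Let G0's short side be w mm. w · w√2 = 1.72 m² = 1,720,000 mm², so w ≈ 1102.8 mm and w√2 ≈ 1559.6 mm → G0 = 1103 × 1560 mm.
G1: ⌊1560/2⌋ × 1103 = 780 × 1103 mm
G2: ⌊1103/2⌋ × 780 = 551 × 780 mm
G3: ⌊780/2⌋ × 551 = 390 × 551 mm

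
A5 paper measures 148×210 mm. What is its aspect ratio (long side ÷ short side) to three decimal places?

1.419

210 / 148 = 1.419
ISO 216 targets √2 ≈ 1.414; the +0.005 deviation is from mm rounding.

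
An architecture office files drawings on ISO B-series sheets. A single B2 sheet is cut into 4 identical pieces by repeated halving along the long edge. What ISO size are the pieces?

B4

4 = 2^2, so 2 halving steps.
B2 → B3 → … → B4 after 2 steps.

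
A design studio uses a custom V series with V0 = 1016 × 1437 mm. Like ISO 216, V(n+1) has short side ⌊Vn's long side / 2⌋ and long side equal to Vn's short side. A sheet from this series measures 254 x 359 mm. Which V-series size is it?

V4

V0: 1016 × 1437 mm
V1: 718 × 1016 mm
V2: 508 × 718 mm
V3: 359 × 508 mm
V4: 254 × 359 mm
V5: 179 × 254 mm
→ matches V4.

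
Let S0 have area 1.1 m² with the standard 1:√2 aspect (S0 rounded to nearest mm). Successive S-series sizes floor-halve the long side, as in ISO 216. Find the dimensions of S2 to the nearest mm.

441 × 623 mm

Let S0's short side be w mm. w · w√2 = 1.1 m² = 1,100,000 mm², so w ≈ 881.9 mm and w√2 ≈ 1247.3 mm → S0 = 882 × 1247 mm.
S1: ⌊1247/2⌋ × 882 = 623 × 882 mm
S2: ⌊882/2⌋ × 623 = 441 × 623 mm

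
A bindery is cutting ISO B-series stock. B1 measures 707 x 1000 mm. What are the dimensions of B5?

B2: ⌊1000/2⌋ × 707 = 500 × 707 mm
B3: ⌊707/2⌋ × 500 = 353 × 500 mm
B4: ⌊500/2⌋ × 353 = 250 × 353 mm
B5: ⌊353/2⌋ × 250 = 176 × 250 mm

176 × 250 mm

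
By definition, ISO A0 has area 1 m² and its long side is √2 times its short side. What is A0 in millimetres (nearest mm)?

841 × 1189 mm

Let the short side be w mm. Then the long side is w√2 and w · w√2 = 10⁶ mm².
w² = 10⁶/√2, so w = 1000 / 2^(1/4) ≈ 840.9 mm; long side = 1000 · 2^(1/4) ≈ 1189.2 mm.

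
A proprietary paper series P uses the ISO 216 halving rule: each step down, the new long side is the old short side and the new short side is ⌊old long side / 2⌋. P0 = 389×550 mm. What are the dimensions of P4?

97 × 137 mm

P1 = 275 × 389 mm (from P0 by 1 halving).
P2: ⌊389/2⌋ × 275 = 194 × 275 mm
P3: ⌊275/2⌋ × 194 = 137 × 194 mm
P4: ⌊194/2⌋ × 137 = 97 × 137 mm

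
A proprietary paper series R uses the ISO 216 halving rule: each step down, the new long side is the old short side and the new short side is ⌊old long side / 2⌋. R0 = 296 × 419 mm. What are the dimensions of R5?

52 × 74 mm

R1: ⌊419/2⌋ × 296 = 209 × 296 mm
R2: ⌊296/2⌋ × 209 = 148 × 209 mm
R3: ⌊209/2⌋ × 148 = 104 × 148 mm
R4: ⌊148/2⌋ × 104 = 74 × 104 mm
R5: ⌊104/2⌋ × 74 = 52 × 74 mm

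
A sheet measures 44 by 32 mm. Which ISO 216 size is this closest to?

B10 (31 × 44 mm)

Aspect ratio 44/32 ≈ 1.375 (ISO target is √2 ≈ 1.414).
In the B-series (B0 = 1000 × 1414 mm): B10 = 31 × 44 mm.
Off by 1 mm total — nearest standard size.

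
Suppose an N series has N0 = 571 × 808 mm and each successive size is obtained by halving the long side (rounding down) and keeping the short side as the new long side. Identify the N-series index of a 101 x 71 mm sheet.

N6

N0: 571 × 808 mm
N1: 404 × 571 mm
N2: 285 × 404 mm
N3: 202 × 285 mm
N4: 142 × 202 mm
N5: 101 × 142 mm
N6: 71 × 101 mm
N7: 50 × 71 mm
→ matches N6.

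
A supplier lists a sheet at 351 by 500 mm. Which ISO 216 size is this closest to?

B3 (353 × 500 mm)

Aspect ratio 500/351 ≈ 1.425 — close to the ISO √2 ≈ 1.414.
In the B-series (B0 = 1000 × 1414 mm): B3 = 353 × 500 mm.
Off by 2 mm total — nearest standard size.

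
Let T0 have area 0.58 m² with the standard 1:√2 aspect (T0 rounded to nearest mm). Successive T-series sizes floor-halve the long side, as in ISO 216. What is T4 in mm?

160 × 226 mm

Let T0's short side be w mm. w · w√2 = 0.58 m² = 580,000 mm², so w ≈ 640.4 mm and w√2 ≈ 905.7 mm → T0 = 640 × 906 mm.
T1: ⌊906/2⌋ × 640 = 453 × 640 mm
T2: ⌊640/2⌋ × 453 = 320 × 453 mm
T3: ⌊453/2⌋ × 320 = 226 × 320 mm
T4: ⌊320/2⌋ × 226 = 160 × 226 mm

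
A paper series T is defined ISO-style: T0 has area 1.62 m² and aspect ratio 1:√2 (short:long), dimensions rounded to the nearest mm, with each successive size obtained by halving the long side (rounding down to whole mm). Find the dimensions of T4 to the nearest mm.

Let T0's short side be w mm. w · w√2 = 1.62 m² = 1,620,000 mm², so w ≈ 1070.3 mm and w√2 ≈ 1513.6 mm → T0 = 1070 × 1514 mm.
T1: ⌊1514/2⌋ × 1070 = 757 × 1070 mm
T2: ⌊1070/2⌋ × 757 = 535 × 757 mm
T3: ⌊757/2⌋ × 535 = 378 × 535 mm
T4: ⌊535/2⌋ × 378 = 267 × 378 mm

267 × 378 mm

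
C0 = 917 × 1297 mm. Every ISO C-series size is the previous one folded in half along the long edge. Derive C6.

C1: ⌊1297/2⌋ × 917 = 648 × 917 mm
C2: ⌊917/2⌋ × 648 = 458 × 648 mm
C3: ⌊648/2⌋ × 458 = 324 × 458 mm
C4: ⌊458/2⌋ × 324 = 229 × 324 mm
C5: ⌊324/2⌋ × 229 = 162 × 229 mm
C6: ⌊229/2⌋ × 162 = 114 × 162 mm

114 × 162 mm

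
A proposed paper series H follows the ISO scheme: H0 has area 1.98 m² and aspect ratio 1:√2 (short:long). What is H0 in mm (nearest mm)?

1183 × 1673 mm

Let the short side be w mm. Then w · w√2 = 1.98 m² = 1,980,000 mm².
w² = 1,980,000/√2, so w ≈ 1183.2 mm; long side = w√2 ≈ 1673.4 mm.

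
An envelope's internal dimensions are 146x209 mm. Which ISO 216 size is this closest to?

A5 (148 × 210 mm)

Aspect ratio 209/146 ≈ 1.432 (ISO target is √2 ≈ 1.414).
In the A-series (A0 area = 1 m²): A5 = 148 × 210 mm.
Off by 3 mm total — nearest standard size.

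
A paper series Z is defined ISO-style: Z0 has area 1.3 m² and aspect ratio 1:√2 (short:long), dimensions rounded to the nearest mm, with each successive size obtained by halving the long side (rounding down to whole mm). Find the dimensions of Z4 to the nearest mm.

Let Z0's short side be w mm. w · w√2 = 1.3 m² = 1,300,000 mm², so w ≈ 958.8 mm and w√2 ≈ 1355.9 mm → Z0 = 959 × 1356 mm.
Z1: ⌊1356/2⌋ × 959 = 678 × 959 mm
Z2: ⌊959/2⌋ × 678 = 479 × 678 mm
Z3: ⌊678/2⌋ × 479 = 339 × 479 mm
Z4: ⌊479/2⌋ × 339 = 239 × 339 mm

239 × 339 mm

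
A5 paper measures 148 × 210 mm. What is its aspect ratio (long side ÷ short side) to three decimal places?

1.419

210 / 148 = 1.419
ISO 216 targets √2 ≈ 1.414; the +0.005 deviation is from mm rounding.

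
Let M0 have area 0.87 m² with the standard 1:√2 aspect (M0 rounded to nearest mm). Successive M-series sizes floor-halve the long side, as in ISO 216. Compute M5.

Let M0's short side be w mm. w · w√2 = 0.87 m² = 870,000 mm², so w ≈ 784.3 mm and w√2 ≈ 1109.2 mm → M0 = 784 × 1109 mm.
M1: ⌊1109/2⌋ × 784 = 554 × 784 mm
M2: ⌊784/2⌋ × 554 = 392 × 554 mm
M3: ⌊554/2⌋ × 392 = 277 × 392 mm
M4: ⌊392/2⌋ × 277 = 196 × 277 mm
M5: ⌊277/2⌋ × 196 = 138 × 196 mm

138 × 196 mm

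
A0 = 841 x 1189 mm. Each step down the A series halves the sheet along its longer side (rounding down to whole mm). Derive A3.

297 × 420 mm

A1: ⌊1189/2⌋ × 841 = 594 × 841 mm
A2: ⌊841/2⌋ × 594 = 420 × 594 mm
A3: ⌊594/2⌋ × 420 = 297 × 420 mm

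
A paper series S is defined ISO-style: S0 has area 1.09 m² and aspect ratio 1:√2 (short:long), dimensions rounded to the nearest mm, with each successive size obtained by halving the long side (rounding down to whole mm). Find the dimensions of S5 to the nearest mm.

155 × 219 mm

Let S0's short side be w mm. w · w√2 = 1.09 m² = 1,090,000 mm², so w ≈ 877.9 mm and w√2 ≈ 1241.6 mm → S0 = 878 × 1242 mm.
S1: ⌊1242/2⌋ × 878 = 621 × 878 mm
S2: ⌊878/2⌋ × 621 = 439 × 621 mm
S3: ⌊621/2⌋ × 439 = 310 × 439 mm
S4: ⌊439/2⌋ × 310 = 219 × 310 mm
S5: ⌊310/2⌋ × 219 = 155 × 219 mm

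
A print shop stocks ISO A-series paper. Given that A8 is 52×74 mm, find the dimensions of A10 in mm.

A9: ⌊74/2⌋ × 52 = 37 × 52 mm
A10: ⌊52/2⌋ × 37 = 26 × 37 mm

26 × 37 mm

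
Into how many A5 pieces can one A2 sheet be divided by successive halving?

Each ISO step halves the sheet: 1 × A2 → 2 × A3 → 4 × A4 → 8 × A5
From A2 to A5 is 3 halving steps: 2^3 = 8.

8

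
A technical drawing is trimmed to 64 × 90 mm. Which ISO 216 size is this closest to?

B8 (62 × 88 mm)

Aspect ratio 90/64 ≈ 1.406 — close to the ISO √2 ≈ 1.414.
In the B-series (B0 = 1000 × 1414 mm): B8 = 62 × 88 mm.
Off by 4 mm total — nearest standard size.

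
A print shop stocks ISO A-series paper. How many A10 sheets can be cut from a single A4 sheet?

64

A4 = 210 × 297 mm; A10 = 26 × 37 mm.
Each halving step doubles the count; 6 steps from A4 to A10.
2^6 = 64.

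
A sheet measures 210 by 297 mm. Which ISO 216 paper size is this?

Aspect ratio 297/210 ≈ 1.414 — close to the ISO √2 ≈ 1.414.
In the A-series (A0 area = 1 m²): A4 = 210 × 297 mm.

A4 (210 × 297 mm)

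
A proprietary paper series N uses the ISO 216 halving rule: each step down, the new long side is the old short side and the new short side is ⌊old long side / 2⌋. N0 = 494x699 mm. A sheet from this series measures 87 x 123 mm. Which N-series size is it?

N0: 494 × 699 mm
N1: 349 × 494 mm
N2: 247 × 349 mm
N3: 174 × 247 mm
N4: 123 × 174 mm
N5: 87 × 123 mm
N6: 61 × 87 mm
→ matches N5.

N5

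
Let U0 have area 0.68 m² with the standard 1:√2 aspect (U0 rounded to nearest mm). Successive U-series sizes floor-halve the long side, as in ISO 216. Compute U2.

346 × 490 mm

Let U0's short side be w mm. w · w√2 = 0.68 m² = 680,000 mm², so w ≈ 693.4 mm and w√2 ≈ 980.6 mm → U0 = 693 × 981 mm.
U1: ⌊981/2⌋ × 693 = 490 × 693 mm
U2: ⌊693/2⌋ × 490 = 346 × 490 mm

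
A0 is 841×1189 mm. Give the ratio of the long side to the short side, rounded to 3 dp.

1189 / 841 = 1.414
Matches √2 ≈ 1.414 — the ISO 216 defining ratio.

1.414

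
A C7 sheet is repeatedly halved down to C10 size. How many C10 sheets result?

Each ISO step halves the sheet: 1 × C7 → 2 × C8 → 4 × C9 → 8 × C10
From C7 to C10 is 3 halving steps: 2^3 = 8.

8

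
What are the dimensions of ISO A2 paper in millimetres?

A0 = 841 × 1189 mm (A0 has area 1 m², aspect 1:√2).
A1: ⌊1189/2⌋ × 841 = 594 × 841 mm
A2: ⌊841/2⌋ × 594 = 420 × 594 mm

420 × 594 mm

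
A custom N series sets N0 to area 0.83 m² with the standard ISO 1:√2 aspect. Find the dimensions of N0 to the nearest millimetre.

Let the short side be w mm. Then w · w√2 = 0.83 m² = 830,000 mm².
w² = 830,000/√2, so w ≈ 766.1 mm; long side = w√2 ≈ 1083.4 mm.

766 × 1083 mm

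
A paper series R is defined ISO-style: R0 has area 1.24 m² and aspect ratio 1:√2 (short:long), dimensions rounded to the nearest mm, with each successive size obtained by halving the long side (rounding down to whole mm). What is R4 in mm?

Let R0's short side be w mm. w · w√2 = 1.24 m² = 1,240,000 mm², so w ≈ 936.4 mm and w√2 ≈ 1324.2 mm → R0 = 936 × 1324 mm.
R1: ⌊1324/2⌋ × 936 = 662 × 936 mm
R2: ⌊936/2⌋ × 662 = 468 × 662 mm
R3: ⌊662/2⌋ × 468 = 331 × 468 mm
R4: ⌊468/2⌋ × 331 = 234 × 331 mm

234 × 331 mm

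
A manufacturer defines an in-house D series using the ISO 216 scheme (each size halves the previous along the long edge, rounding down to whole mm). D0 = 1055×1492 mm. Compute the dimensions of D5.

186 × 263 mm

D1 = 746 × 1055 mm (from D0 by 1 halving).
D2: ⌊1055/2⌋ × 746 = 527 × 746 mm
D3: ⌊746/2⌋ × 527 = 373 × 527 mm
D4: ⌊527/2⌋ × 373 = 263 × 373 mm
D5: ⌊373/2⌋ × 263 = 186 × 263 mm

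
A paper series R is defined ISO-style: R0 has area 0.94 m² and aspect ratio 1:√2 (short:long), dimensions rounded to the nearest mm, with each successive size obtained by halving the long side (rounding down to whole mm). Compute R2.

407 × 576 mm

Let R0's short side be w mm. w · w√2 = 0.94 m² = 940,000 mm², so w ≈ 815.3 mm and w√2 ≈ 1153.0 mm → R0 = 815 × 1153 mm.
R1: ⌊1153/2⌋ × 815 = 576 × 815 mm
R2: ⌊815/2⌋ × 576 = 407 × 576 mm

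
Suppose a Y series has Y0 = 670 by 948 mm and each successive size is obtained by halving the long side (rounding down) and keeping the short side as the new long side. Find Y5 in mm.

Y1: ⌊948/2⌋ × 670 = 474 × 670 mm
Y2: ⌊670/2⌋ × 474 = 335 × 474 mm
Y3: ⌊474/2⌋ × 335 = 237 × 335 mm
Y4: ⌊335/2⌋ × 237 = 167 × 237 mm
Y5: ⌊237/2⌋ × 167 = 118 × 167 mm

118 × 167 mm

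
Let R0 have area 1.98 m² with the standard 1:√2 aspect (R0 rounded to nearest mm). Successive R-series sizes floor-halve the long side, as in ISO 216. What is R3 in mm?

Let R0's short side be w mm. w · w√2 = 1.98 m² = 1,980,000 mm², so w ≈ 1183.2 mm and w√2 ≈ 1673.4 mm → R0 = 1183 × 1673 mm.
R1: ⌊1673/2⌋ × 1183 = 836 × 1183 mm
R2: ⌊1183/2⌋ × 836 = 591 × 836 mm
R3: ⌊836/2⌋ × 591 = 418 × 591 mm

418 × 591 mm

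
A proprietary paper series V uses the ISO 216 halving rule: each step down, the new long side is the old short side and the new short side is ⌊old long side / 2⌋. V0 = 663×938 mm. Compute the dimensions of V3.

234 × 331 mm

V1: ⌊938/2⌋ × 663 = 469 × 663 mm
V2: ⌊663/2⌋ × 469 = 331 × 469 mm
V3: ⌊469/2⌋ × 331 = 234 × 331 mm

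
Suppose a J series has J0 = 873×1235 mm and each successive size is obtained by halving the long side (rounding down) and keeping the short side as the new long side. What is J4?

218 × 308 mm

J1: ⌊1235/2⌋ × 873 = 617 × 873 mm
J2: ⌊873/2⌋ × 617 = 436 × 617 mm
J3: ⌊617/2⌋ × 436 = 308 × 436 mm
J4: ⌊436/2⌋ × 308 = 218 × 308 mm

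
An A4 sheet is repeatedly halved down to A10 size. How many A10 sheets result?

64

Each ISO step halves the sheet: 1 × A4 → 2 × A5 → 4 × A6 → 8 × A7 → …
From A4 to A10 is 6 halving steps: 2^6 = 64.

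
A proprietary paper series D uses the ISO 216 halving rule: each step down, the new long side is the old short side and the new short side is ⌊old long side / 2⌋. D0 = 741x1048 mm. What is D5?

D1: ⌊1048/2⌋ × 741 = 524 × 741 mm
D2: ⌊741/2⌋ × 524 = 370 × 524 mm
D3: ⌊524/2⌋ × 370 = 262 × 370 mm
D4: ⌊370/2⌋ × 262 = 185 × 262 mm
D5: ⌊262/2⌋ × 185 = 131 × 185 mm

131 × 185 mm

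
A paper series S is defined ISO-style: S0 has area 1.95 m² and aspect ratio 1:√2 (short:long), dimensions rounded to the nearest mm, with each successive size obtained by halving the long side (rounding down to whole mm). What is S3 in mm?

415 × 587 mm

Let S0's short side be w mm. w · w√2 = 1.95 m² = 1,950,000 mm², so w ≈ 1174.2 mm and w√2 ≈ 1660.6 mm → S0 = 1174 × 1661 mm.
S1: ⌊1661/2⌋ × 1174 = 830 × 1174 mm
S2: ⌊1174/2⌋ × 830 = 587 × 830 mm
S3: ⌊830/2⌋ × 587 = 415 × 587 mm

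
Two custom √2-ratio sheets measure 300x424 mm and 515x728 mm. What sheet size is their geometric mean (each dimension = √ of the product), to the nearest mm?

393 × 556 mm

Short side: √(300 · 515) = √154500 ≈ 393.1 → 393 mm
Long side: √(424 · 728) = √308672 ≈ 555.6 → 556 mm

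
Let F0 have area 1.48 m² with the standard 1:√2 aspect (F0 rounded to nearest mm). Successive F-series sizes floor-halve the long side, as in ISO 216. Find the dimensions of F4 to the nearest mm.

Let F0's short side be w mm. w · w√2 = 1.48 m² = 1,480,000 mm², so w ≈ 1023.0 mm and w√2 ≈ 1446.7 mm → F0 = 1023 × 1447 mm.
F1: ⌊1447/2⌋ × 1023 = 723 × 1023 mm
F2: ⌊1023/2⌋ × 723 = 511 × 723 mm
F3: ⌊723/2⌋ × 511 = 361 × 511 mm
F4: ⌊511/2⌋ × 361 = 255 × 361 mm

255 × 361 mm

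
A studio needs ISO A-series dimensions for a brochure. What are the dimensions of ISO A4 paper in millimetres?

210 × 297 mm

A0 = 841 × 1189 mm (A0 has area 1 m², aspect 1:√2).
A1: ⌊1189/2⌋ × 841 = 594 × 841 mm
A2: ⌊841/2⌋ × 594 = 420 × 594 mm
A3: ⌊594/2⌋ × 420 = 297 × 420 mm
A4: ⌊420/2⌋ × 297 = 210 × 297 mm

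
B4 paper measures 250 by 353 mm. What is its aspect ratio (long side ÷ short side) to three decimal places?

1.412

353 / 250 = 1.412
ISO 216 targets √2 ≈ 1.414; the -0.002 deviation is from mm rounding.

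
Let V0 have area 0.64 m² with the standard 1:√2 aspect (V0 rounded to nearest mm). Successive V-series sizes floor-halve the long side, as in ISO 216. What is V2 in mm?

336 × 475 mm

Let V0's short side be w mm. w · w√2 = 0.64 m² = 640,000 mm², so w ≈ 672.7 mm and w√2 ≈ 951.4 mm → V0 = 673 × 951 mm.
V1: ⌊951/2⌋ × 673 = 475 × 673 mm
V2: ⌊673/2⌋ × 475 = 336 × 475 mm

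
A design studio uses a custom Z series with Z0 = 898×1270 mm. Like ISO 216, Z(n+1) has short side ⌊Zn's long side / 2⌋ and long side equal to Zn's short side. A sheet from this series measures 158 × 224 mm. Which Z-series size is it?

Z5

Z0: 898 × 1270 mm
Z1: 635 × 898 mm
Z2: 449 × 635 mm
Z3: 317 × 449 mm
Z4: 224 × 317 mm
Z5: 158 × 224 mm
Z6: 112 × 158 mm
→ matches Z5.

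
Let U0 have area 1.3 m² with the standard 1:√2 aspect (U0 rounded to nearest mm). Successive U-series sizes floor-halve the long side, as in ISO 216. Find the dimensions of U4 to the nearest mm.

239 × 339 mm

Let U0's short side be w mm. w · w√2 = 1.3 m² = 1,300,000 mm², so w ≈ 958.8 mm and w√2 ≈ 1355.9 mm → U0 = 959 × 1356 mm.
U1: ⌊1356/2⌋ × 959 = 678 × 959 mm
U2: ⌊959/2⌋ × 678 = 479 × 678 mm
U3: ⌊678/2⌋ × 479 = 339 × 479 mm
U4: ⌊479/2⌋ × 339 = 239 × 339 mm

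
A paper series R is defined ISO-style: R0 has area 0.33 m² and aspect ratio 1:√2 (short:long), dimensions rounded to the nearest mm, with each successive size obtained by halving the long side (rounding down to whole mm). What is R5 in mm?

Let R0's short side be w mm. w · w√2 = 0.33 m² = 330,000 mm², so w ≈ 483.1 mm and w√2 ≈ 683.1 mm → R0 = 483 × 683 mm.
R1: ⌊683/2⌋ × 483 = 341 × 483 mm
R2: ⌊483/2⌋ × 341 = 241 × 341 mm
R3: ⌊341/2⌋ × 241 = 170 × 241 mm
R4: ⌊241/2⌋ × 170 = 120 × 170 mm
R5: ⌊170/2⌋ × 120 = 85 × 120 mm

85 × 120 mm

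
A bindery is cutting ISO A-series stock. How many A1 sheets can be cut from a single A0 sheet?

2

Each ISO step halves the sheet: 1 × A0 → 2 × A1
From A0 to A1 is 1 halving step: 2^1 = 2.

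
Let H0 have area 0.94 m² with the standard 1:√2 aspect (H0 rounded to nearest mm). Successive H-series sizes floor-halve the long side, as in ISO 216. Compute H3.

288 × 407 mm

Let H0's short side be w mm. w · w√2 = 0.94 m² = 940,000 mm², so w ≈ 815.3 mm and w√2 ≈ 1153.0 mm → H0 = 815 × 1153 mm.
H1: ⌊1153/2⌋ × 815 = 576 × 815 mm
H2: ⌊815/2⌋ × 576 = 407 × 576 mm
H3: ⌊576/2⌋ × 407 = 288 × 407 mm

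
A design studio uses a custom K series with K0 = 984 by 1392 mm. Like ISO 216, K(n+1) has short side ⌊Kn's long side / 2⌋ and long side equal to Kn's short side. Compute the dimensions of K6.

K1: ⌊1392/2⌋ × 984 = 696 × 984 mm
K2: ⌊984/2⌋ × 696 = 492 × 696 mm
K3: ⌊696/2⌋ × 492 = 348 × 492 mm
K4: ⌊492/2⌋ × 348 = 246 × 348 mm
K5: ⌊348/2⌋ × 246 = 174 × 246 mm
K6: ⌊246/2⌋ × 174 = 123 × 174 mm

123 × 174 mm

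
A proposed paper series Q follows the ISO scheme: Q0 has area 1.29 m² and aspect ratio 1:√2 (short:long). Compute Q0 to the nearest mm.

955 × 1351 mm

Let the short side be w mm. Then w · w√2 = 1.29 m² = 1,290,000 mm².
w² = 1,290,000/√2, so w ≈ 955.1 mm; long side = w√2 ≈ 1350.7 mm.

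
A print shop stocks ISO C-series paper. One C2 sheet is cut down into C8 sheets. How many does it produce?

C2 = 458 × 648 mm; C8 = 57 × 81 mm.
Each halving step doubles the count; 6 steps from C2 to C8.
2^6 = 64.

64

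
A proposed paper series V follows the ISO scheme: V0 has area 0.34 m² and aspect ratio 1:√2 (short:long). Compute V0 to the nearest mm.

Let the short side be w mm. Then w · w√2 = 0.34 m² = 340,000 mm².
w² = 340,000/√2, so w ≈ 490.3 mm; long side = w√2 ≈ 693.4 mm.

490 × 693 mm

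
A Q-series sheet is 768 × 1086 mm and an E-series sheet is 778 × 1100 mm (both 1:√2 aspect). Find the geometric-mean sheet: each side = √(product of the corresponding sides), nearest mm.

Short side: √(768 · 778) = √597504 ≈ 773.0 → 773 mm
Long side: √(1086 · 1100) = √1194600 ≈ 1093.0 → 1093 mm

773 × 1093 mm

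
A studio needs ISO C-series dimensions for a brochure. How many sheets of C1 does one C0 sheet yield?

C0 = 917 × 1297 mm; C1 = 648 × 917 mm.
Each halving step doubles the count; 1 step from C0 to C1.
2^1 = 2.

2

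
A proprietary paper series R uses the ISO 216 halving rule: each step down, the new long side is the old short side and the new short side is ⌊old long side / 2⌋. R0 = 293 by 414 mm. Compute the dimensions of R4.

73 × 103 mm

R1: ⌊414/2⌋ × 293 = 207 × 293 mm
R2: ⌊293/2⌋ × 207 = 146 × 207 mm
R3: ⌊207/2⌋ × 146 = 103 × 146 mm
R4: ⌊146/2⌋ × 103 = 73 × 103 mm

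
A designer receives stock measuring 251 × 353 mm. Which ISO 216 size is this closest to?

Aspect ratio 353/251 ≈ 1.406 — close to the ISO √2 ≈ 1.414.
In the B-series (B0 = 1000 × 1414 mm): B4 = 250 × 353 mm.
Off by 1 mm total — nearest standard size.

B4 (250 × 353 mm)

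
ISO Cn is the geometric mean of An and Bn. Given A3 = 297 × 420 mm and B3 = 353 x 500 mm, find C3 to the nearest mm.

324 × 458 mm

Short side: √(297 · 353) = √104841 ≈ 323.8 → 324 mm
Long side: √(420 · 500) = √210000 ≈ 458.3 → 458 mm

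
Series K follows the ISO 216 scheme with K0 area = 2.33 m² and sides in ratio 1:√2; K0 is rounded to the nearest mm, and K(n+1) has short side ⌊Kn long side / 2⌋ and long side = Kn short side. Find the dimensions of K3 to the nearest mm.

Let K0's short side be w mm. w · w√2 = 2.33 m² = 2,330,000 mm², so w ≈ 1283.6 mm and w√2 ≈ 1815.2 mm → K0 = 1284 × 1815 mm.
K1: ⌊1815/2⌋ × 1284 = 907 × 1284 mm
K2: ⌊1284/2⌋ × 907 = 642 × 907 mm
K3: ⌊907/2⌋ × 642 = 453 × 642 mm

453 × 642 mm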